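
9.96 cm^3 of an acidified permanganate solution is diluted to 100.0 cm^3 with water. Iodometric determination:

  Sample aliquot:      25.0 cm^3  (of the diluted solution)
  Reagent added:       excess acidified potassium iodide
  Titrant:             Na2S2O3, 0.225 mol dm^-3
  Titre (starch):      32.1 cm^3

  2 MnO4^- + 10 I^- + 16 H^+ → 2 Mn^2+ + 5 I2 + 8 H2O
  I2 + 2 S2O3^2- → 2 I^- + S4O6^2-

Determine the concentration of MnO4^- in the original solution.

n(S2O3^2-) = 0.0321 × 0.225 = 7.22 × 10^-3 mol
n(I2) = n(S2O3^2-)/2 = 3.61 × 10^-3 mol
From the 2:5 ratio, n(MnO4^-) in the aliquot = 2/5 × 3.61 × 10^-3 = 1.44 × 10^-3 mol
[MnO4^-]_dilute = 1.44 × 10^-3 / 0.0250 = 0.0578 mol/L
[MnO4^-]_original = 0.0578 × 100.0/9.96 = 0.580 mol/L

0.580 mol/L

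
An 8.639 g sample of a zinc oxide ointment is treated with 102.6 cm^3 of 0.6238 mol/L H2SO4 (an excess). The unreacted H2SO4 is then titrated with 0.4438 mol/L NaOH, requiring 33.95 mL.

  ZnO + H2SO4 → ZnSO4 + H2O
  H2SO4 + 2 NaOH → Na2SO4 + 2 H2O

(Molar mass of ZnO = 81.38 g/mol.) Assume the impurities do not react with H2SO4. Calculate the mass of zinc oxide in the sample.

n(H2SO4) added = 0.1026 × 0.6238 = 0.06400 mol
n(NaOH) used in back-titration = 0.03395 × 0.4438 = 0.01507 mol
From the 1:2 ratio, n(H2SO4) left over = 1/2 × 0.01507 = 7.534 × 10^-3 mol
n(H2SO4) consumed by analyte = 0.06400 − 7.534 × 10^-3 = 0.05647 mol
n(ZnO) = 0.05647 mol (1:1 ratio)
mass of ZnO = 0.05647 × 81.38 = 4.595 g

4.595 g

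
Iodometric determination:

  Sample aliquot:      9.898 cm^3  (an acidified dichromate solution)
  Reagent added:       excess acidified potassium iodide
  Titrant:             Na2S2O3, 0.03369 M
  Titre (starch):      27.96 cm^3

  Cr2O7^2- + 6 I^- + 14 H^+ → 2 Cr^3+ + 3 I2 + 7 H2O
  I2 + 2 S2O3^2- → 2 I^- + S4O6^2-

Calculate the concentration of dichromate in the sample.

n(S2O3^2-) = 0.02796 × 0.03369 = 9.420 × 10^-4 mol
n(I2) = n(S2O3^2-)/2 = 4.710 × 10^-4 mol
From the 1:3 ratio, n(Cr2O7^2-) in the aliquot = 1/3 × 4.710 × 10^-4 = 1.570 × 10^-4 mol
[Cr2O7^2-] = 1.570 × 10^-4 / 0.009898 = 0.01586 mol/L

0.01586 M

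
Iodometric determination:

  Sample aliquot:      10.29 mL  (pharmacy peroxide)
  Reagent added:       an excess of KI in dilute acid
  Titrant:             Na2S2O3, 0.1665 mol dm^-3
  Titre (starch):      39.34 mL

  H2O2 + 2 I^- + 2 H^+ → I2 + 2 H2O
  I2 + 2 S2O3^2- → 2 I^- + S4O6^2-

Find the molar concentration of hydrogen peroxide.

0.3183 mol/L

n(S2O3^2-) = 0.03934 × 0.1665 = 6.550 × 10^-3 mol
n(I2) = n(S2O3^2-)/2 = 3.275 × 10^-3 mol
n(H2O2) in the aliquot = 3.275 × 10^-3 mol (1:1 ratio)
[H2O2] = 3.275 × 10^-3 / 0.01029 = 0.3183 mol/L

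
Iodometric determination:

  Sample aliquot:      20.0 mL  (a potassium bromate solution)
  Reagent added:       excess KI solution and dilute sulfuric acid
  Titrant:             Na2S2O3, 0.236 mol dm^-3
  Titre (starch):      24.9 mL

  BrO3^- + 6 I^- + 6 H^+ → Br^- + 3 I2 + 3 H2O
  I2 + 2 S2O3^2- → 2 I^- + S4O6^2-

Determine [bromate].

0.0490 mol/L

n(S2O3^2-) = 0.0249 × 0.236 = 5.88 × 10^-3 mol
n(I2) = n(S2O3^2-)/2 = 2.94 × 10^-3 mol
From the 1:3 ratio, n(BrO3^-) in the aliquot = 1/3 × 2.94 × 10^-3 = 9.79 × 10^-4 mol
[BrO3^-] = 9.79 × 10^-4 / 0.0200 = 0.0490 mol/L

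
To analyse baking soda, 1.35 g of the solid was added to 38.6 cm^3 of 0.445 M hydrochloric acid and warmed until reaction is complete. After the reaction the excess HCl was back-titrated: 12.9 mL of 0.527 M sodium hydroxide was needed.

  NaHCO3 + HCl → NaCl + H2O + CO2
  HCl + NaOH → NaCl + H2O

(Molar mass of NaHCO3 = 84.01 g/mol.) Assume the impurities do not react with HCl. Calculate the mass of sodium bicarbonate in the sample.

0.872 g

n(HCl) added = 0.0386 × 0.445 = 0.0172 mol
n(NaOH) used in back-titration = 0.0129 × 0.527 = 6.80 × 10^-3 mol
n(HCl) left over = 6.80 × 10^-3 mol (1:1 ratio)
n(HCl) consumed by analyte = 0.0172 − 6.80 × 10^-3 = 0.0104 mol
n(NaHCO3) = 0.0104 mol (1:1 ratio)
mass of NaHCO3 = 0.0104 × 84.01 = 0.872 g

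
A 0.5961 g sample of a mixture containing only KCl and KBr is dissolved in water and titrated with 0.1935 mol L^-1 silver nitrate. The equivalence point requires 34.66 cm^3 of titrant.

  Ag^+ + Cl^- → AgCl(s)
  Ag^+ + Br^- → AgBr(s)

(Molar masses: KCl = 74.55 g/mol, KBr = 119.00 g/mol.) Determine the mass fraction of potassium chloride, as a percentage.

n(AgNO3) = 0.03466 × 0.1935 = 6.707 × 10^-3 mol
Let x = n(KCl), y = n(KBr).
Titrant: 1x + 1y = 6.707 × 10^-3;  mass: 74.55x + 119.00y = 0.5961
Solving, x = 4.544 × 10^-3 mol, y = 2.162 × 10^-3 mol
mass of KCl = 4.544 × 10^-3 × 74.55 = 0.3388 g
% KCl = 0.3388 / 0.5961 × 100 = 56.83 %

56.83 %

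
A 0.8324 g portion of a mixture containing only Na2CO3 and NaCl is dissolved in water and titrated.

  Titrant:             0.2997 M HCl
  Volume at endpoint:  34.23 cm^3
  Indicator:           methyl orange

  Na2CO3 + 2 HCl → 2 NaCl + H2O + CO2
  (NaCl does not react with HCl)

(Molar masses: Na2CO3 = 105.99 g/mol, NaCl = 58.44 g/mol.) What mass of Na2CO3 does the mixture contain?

0.5437 g

n(HCl) = 0.03423 × 0.2997 = 0.01026 mol
Let x = n(Na2CO3), y = n(NaCl).
Titrant: 2x = 0.01026;  mass: 105.99x + 58.44y = 0.8324
Solving, x = 5.129 × 10^-3 mol, y = 4.941 × 10^-3 mol
mass of Na2CO3 = 5.129 × 10^-3 × 105.99 = 0.5437 g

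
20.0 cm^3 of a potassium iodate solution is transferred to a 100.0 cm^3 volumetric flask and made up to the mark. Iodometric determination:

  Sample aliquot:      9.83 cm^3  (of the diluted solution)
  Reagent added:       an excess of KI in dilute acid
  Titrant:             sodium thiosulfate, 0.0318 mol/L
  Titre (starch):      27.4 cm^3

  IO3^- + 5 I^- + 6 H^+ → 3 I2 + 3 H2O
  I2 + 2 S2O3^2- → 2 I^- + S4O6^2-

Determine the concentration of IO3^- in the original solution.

0.0739 mol/L

n(S2O3^2-) = 0.0274 × 0.0318 = 8.71 × 10^-4 mol
n(I2) = n(S2O3^2-)/2 = 4.36 × 10^-4 mol
From the 1:3 ratio, n(IO3^-) in the aliquot = 1/3 × 4.36 × 10^-4 = 1.45 × 10^-4 mol
[IO3^-]_dilute = 1.45 × 10^-4 / 0.00983 = 0.0148 mol/L
[IO3^-]_original = 0.0148 × 100.0/20.0 = 0.0739 mol/L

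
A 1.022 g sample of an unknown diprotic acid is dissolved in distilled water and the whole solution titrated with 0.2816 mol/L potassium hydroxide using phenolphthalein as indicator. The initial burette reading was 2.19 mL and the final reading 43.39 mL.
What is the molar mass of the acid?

176.2 g/mol

n(KOH) = 0.04120 L × 0.2816 mol/L = 0.01160 mol
From the 1:2 ratio, n(H2A) = 1/2 × 0.01160 = 5.801 × 10^-3 mol
M = m / n = 1.022 g / 5.801 × 10^-3 mol = 176.2 g/mol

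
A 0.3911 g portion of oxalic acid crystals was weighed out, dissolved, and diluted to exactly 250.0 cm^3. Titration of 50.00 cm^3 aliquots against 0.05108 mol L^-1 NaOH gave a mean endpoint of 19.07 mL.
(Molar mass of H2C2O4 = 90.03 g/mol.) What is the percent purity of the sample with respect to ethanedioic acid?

H2C2O4 + 2 NaOH → Na2C2O4 + 2 H2O
n(NaOH) per titration = 0.01907 × 0.05108 = 9.741 × 10^-4 mol
From the 1:2 ratio, n(H2C2O4) in each aliquot = 1/2 × 9.741 × 10^-4 = 4.870 × 10^-4 mol
n(H2C2O4) in the whole flask = 4.870 × 10^-4 × 250.0/50.00 = 2.435 × 10^-3 mol
mass of H2C2O4 = 2.435 × 10^-3 × 90.03 = 0.2192 g
% H2C2O4 = 0.2192 / 0.3911 × 100 = 56.06 %

56.06 %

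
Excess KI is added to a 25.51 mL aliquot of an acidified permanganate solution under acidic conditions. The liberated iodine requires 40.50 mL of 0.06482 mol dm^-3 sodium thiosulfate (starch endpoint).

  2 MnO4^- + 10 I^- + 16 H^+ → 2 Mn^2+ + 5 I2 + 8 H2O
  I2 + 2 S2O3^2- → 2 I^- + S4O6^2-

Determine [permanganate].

n(S2O3^2-) = 0.04050 × 0.06482 = 2.625 × 10^-3 mol
n(I2) = n(S2O3^2-)/2 = 1.313 × 10^-3 mol
From the 2:5 ratio, n(MnO4^-) in the aliquot = 2/5 × 1.313 × 10^-3 = 5.250 × 10^-4 mol
[MnO4^-] = 5.250 × 10^-4 / 0.02551 = 0.02058 mol/L

0.02058 mol/L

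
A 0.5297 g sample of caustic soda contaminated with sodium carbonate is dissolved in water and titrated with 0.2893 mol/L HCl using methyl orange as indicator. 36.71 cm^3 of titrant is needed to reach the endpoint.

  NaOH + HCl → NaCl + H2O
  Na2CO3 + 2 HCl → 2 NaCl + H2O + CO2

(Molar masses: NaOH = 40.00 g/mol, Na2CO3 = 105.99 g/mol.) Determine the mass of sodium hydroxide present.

0.1019 g

n(HCl) = 0.03671 × 0.2893 = 0.01062 mol
Let x = n(NaOH), y = n(Na2CO3).
Titrant: 1x + 2y = 0.01062;  mass: 40.00x + 105.99y = 0.5297
Solving, x = 2.548 × 10^-3 mol, y = 4.036 × 10^-3 mol
mass of NaOH = 2.548 × 10^-3 × 40.00 = 0.1019 g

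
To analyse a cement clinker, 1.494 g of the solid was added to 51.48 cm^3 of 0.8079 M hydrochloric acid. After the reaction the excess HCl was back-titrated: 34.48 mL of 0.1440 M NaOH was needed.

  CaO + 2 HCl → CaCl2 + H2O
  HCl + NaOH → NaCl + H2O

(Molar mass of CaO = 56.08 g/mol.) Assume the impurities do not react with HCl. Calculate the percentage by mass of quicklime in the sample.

n(HCl) added = 0.05148 × 0.8079 = 0.04159 mol
n(NaOH) used in back-titration = 0.03448 × 0.1440 = 4.965 × 10^-3 mol
n(HCl) left over = 4.965 × 10^-3 mol (1:1 ratio)
n(HCl) consumed by analyte = 0.04159 − 4.965 × 10^-3 = 0.03663 mol
From the 1:2 ratio, n(CaO) = 1/2 × 0.03663 = 0.01831 mol
mass of CaO = 0.01831 × 56.08 = 1.027 g
% CaO = 1.027 / 1.494 × 100 = 68.74 %

68.74 %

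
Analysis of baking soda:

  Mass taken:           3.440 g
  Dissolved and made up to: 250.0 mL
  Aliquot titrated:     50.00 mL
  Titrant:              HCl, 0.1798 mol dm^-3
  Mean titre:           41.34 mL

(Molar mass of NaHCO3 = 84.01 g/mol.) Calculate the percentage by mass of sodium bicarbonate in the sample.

90.76 %

NaHCO3 + HCl → NaCl + H2O + CO2
n(HCl) per titration = 0.04134 × 0.1798 = 7.433 × 10^-3 mol
n(NaHCO3) in each aliquot = 7.433 × 10^-3 mol (1:1 ratio)
n(NaHCO3) in the whole flask = 7.433 × 10^-3 × 250.0/50.00 = 0.03716 mol
mass of NaHCO3 = 0.03716 × 84.01 = 3.122 g
% NaHCO3 = 3.122 / 3.440 × 100 = 90.76 %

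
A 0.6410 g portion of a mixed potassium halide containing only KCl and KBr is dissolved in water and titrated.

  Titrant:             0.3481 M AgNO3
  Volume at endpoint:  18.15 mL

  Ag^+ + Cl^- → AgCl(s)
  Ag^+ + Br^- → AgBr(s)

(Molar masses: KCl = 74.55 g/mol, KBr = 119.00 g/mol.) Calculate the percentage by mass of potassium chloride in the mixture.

29.00 %

n(AgNO3) = 0.01815 × 0.3481 = 6.318 × 10^-3 mol
Let x = n(KCl), y = n(KBr).
Titrant: 1x + 1y = 6.318 × 10^-3;  mass: 74.55x + 119.00y = 0.6410
Solving, x = 2.494 × 10^-3 mol, y = 3.824 × 10^-3 mol
mass of KCl = 2.494 × 10^-3 × 74.55 = 0.1859 g
% KCl = 0.1859 / 0.6410 × 100 = 29.00 %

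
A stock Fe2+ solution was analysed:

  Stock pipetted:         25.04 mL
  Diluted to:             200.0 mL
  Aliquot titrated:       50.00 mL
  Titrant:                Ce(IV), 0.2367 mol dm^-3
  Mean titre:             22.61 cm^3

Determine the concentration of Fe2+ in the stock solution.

Ce^4+ + Fe^2+ → Ce^3+ + Fe^3+
n(Ce4+) = 0.02261 × 0.2367 = 5.352 × 10^-3 mol
n(Fe2+) in the aliquot = 5.352 × 10^-3 mol (1:1 ratio)
[Fe2+]_dilute = 5.352 × 10^-3 / 0.05000 = 0.1070 mol/L
Dilution factor = 200.0 / 25.04 = 7.987
[Fe2+]_stock = 0.1070 × 7.987 = 0.8549 mol/L

0.8549 mol/L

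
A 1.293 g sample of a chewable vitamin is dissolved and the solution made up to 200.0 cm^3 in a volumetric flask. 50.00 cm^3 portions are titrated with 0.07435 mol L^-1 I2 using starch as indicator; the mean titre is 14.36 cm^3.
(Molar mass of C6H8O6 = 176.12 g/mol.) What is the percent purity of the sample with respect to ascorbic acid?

58.17 %

C6H8O6 + I2 → C6H6O6 + 2 HI
n(I2) per titration = 0.01436 × 0.07435 = 1.068 × 10^-3 mol
n(C6H8O6) in each aliquot = 1.068 × 10^-3 mol (1:1 ratio)
n(C6H8O6) in the whole flask = 1.068 × 10^-3 × 200.0/50.00 = 4.271 × 10^-3 mol
mass of C6H8O6 = 4.271 × 10^-3 × 176.12 = 0.7521 g
% C6H8O6 = 0.7521 / 1.293 × 100 = 58.17 %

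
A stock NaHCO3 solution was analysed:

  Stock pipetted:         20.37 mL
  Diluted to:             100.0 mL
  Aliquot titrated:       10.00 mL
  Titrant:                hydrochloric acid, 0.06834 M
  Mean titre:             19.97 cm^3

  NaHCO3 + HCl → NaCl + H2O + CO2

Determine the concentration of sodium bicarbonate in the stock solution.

0.6700 M

n(HCl) = 0.01997 × 0.06834 = 1.365 × 10^-3 mol
n(NaHCO3) in the aliquot = 1.365 × 10^-3 mol (1:1 ratio)
[NaHCO3]_dilute = 1.365 × 10^-3 / 0.01000 = 0.1365 mol/L
Dilution factor = 100.0 / 20.37 = 4.909
[NaHCO3]_stock = 0.1365 × 4.909 = 0.6700 mol/L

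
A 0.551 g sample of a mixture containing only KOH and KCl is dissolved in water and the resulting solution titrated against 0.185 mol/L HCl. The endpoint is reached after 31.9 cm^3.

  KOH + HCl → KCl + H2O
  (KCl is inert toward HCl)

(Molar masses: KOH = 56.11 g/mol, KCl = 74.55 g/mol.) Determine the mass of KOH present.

0.331 g

n(HCl) = 0.0319 × 0.185 = 5.90 × 10^-3 mol
Let x = n(KOH), y = n(KCl).
Titrant: 1x = 5.90 × 10^-3;  mass: 56.11x + 74.55y = 0.551
Solving, x = 5.90 × 10^-3 mol, y = 2.95 × 10^-3 mol
mass of KOH = 5.90 × 10^-3 × 56.11 = 0.331 g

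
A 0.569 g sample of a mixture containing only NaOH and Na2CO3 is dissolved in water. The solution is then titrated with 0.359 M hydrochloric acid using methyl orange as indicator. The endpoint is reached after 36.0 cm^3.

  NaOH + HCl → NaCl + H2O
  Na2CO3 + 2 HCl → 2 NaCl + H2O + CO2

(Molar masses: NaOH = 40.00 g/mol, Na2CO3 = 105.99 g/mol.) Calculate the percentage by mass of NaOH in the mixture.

62.7 %

n(HCl) = 0.0360 × 0.359 = 0.0129 mol
Let x = n(NaOH), y = n(Na2CO3).
Titrant: 1x + 2y = 0.0129;  mass: 40.00x + 105.99y = 0.569
Solving, x = 8.92 × 10^-3 mol, y = 2.00 × 10^-3 mol
mass of NaOH = 8.92 × 10^-3 × 40.00 = 0.357 g
% NaOH = 0.357 / 0.569 × 100 = 62.7 %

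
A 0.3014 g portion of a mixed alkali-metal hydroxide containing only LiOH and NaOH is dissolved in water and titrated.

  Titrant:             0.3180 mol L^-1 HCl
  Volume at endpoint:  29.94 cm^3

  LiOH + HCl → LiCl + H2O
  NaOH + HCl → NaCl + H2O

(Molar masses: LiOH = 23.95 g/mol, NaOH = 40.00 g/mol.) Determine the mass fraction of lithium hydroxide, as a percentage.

n(HCl) = 0.02994 × 0.3180 = 9.521 × 10^-3 mol
Let x = n(LiOH), y = n(NaOH).
Titrant: 1x + 1y = 9.521 × 10^-3;  mass: 23.95x + 40.00y = 0.3014
Solving, x = 4.949 × 10^-3 mol, y = 4.572 × 10^-3 mol
mass of LiOH = 4.949 × 10^-3 × 23.95 = 0.1185 g
% LiOH = 0.1185 / 0.3014 × 100 = 39.33 %

39.33 %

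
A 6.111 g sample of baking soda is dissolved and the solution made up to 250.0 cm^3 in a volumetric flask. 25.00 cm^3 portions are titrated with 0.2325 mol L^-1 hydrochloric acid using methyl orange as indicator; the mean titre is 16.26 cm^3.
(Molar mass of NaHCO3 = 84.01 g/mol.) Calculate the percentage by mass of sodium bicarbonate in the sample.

NaHCO3 + HCl → NaCl + H2O + CO2
n(HCl) per titration = 0.01626 × 0.2325 = 3.780 × 10^-3 mol
n(NaHCO3) in each aliquot = 3.780 × 10^-3 mol (1:1 ratio)
n(NaHCO3) in the whole flask = 3.780 × 10^-3 × 250.0/25.00 = 0.03780 mol
mass of NaHCO3 = 0.03780 × 84.01 = 3.176 g
% NaHCO3 = 3.176 / 6.111 × 100 = 51.97 %

51.97 %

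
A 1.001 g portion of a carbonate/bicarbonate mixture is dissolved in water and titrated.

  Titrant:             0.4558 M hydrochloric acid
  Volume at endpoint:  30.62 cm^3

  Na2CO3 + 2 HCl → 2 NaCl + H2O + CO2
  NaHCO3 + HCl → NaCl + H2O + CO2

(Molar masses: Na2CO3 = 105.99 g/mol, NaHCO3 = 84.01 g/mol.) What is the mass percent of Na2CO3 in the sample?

29.27 %

n(HCl) = 0.03062 × 0.4558 = 0.01396 mol
Let x = n(Na2CO3), y = n(NaHCO3).
Titrant: 2x + 1y = 0.01396;  mass: 105.99x + 84.01y = 1.001
Solving, x = 2.765 × 10^-3 mol, y = 8.427 × 10^-3 mol
mass of Na2CO3 = 2.765 × 10^-3 × 105.99 = 0.2930 g
% Na2CO3 = 0.2930 / 1.001 × 100 = 29.27 %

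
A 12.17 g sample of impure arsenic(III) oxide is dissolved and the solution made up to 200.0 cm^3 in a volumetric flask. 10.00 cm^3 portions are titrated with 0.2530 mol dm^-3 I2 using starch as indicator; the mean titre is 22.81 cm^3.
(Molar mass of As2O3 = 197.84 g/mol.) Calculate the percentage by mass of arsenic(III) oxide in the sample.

93.81 %

As2O3 + 2 I2 + 2 H2O → As2O5 + 4 HI
n(I2) per titration = 0.02281 × 0.2530 = 5.771 × 10^-3 mol
From the 1:2 ratio, n(As2O3) in each aliquot = 1/2 × 5.771 × 10^-3 = 2.885 × 10^-3 mol
n(As2O3) in the whole flask = 2.885 × 10^-3 × 200.0/10.00 = 0.05771 mol
mass of As2O3 = 0.05771 × 197.84 = 11.42 g
% As2O3 = 11.42 / 12.17 × 100 = 93.81 %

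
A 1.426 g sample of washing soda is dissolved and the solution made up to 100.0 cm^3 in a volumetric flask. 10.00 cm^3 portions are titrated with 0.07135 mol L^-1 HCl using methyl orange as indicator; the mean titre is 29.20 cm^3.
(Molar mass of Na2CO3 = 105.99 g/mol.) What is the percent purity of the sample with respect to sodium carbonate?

Na2CO3 + 2 HCl → 2 NaCl + H2O + CO2
n(HCl) per titration = 0.02920 × 0.07135 = 2.083 × 10^-3 mol
From the 1:2 ratio, n(Na2CO3) in each aliquot = 1/2 × 2.083 × 10^-3 = 1.042 × 10^-3 mol
n(Na2CO3) in the whole flask = 1.042 × 10^-3 × 100.0/10.00 = 0.01042 mol
mass of Na2CO3 = 0.01042 × 105.99 = 1.104 g
% Na2CO3 = 1.104 / 1.426 × 100 = 77.43 %

77.43 %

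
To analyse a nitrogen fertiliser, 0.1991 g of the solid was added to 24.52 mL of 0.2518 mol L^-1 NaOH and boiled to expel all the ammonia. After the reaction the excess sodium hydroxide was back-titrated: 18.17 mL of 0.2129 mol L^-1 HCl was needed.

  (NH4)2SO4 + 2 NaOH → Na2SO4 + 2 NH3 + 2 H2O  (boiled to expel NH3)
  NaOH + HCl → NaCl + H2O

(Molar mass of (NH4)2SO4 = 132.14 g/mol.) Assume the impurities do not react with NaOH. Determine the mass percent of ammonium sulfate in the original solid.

n(NaOH) added = 0.02452 × 0.2518 = 6.174 × 10^-3 mol
n(HCl) used in back-titration = 0.01817 × 0.2129 = 3.868 × 10^-3 mol
n(NaOH) left over = 3.868 × 10^-3 mol (1:1 ratio)
n(NaOH) consumed by analyte = 6.174 × 10^-3 − 3.868 × 10^-3 = 2.306 × 10^-3 mol
From the 1:2 ratio, n((NH4)2SO4) = 1/2 × 2.306 × 10^-3 = 1.153 × 10^-3 mol
mass of (NH4)2SO4 = 1.153 × 10^-3 × 132.14 = 0.1523 g
% (NH4)2SO4 = 0.1523 / 0.1991 × 100 = 76.51 %

76.51 %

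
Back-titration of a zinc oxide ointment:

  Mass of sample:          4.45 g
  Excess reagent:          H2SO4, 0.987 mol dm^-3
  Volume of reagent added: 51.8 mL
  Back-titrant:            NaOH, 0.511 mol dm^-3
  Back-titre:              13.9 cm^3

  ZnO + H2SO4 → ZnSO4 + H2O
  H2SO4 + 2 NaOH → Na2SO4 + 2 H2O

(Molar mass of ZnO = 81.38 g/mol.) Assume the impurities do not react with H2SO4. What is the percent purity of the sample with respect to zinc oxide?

n(H2SO4) added = 0.0518 × 0.987 = 0.0511 mol
n(NaOH) used in back-titration = 0.0139 × 0.511 = 7.10 × 10^-3 mol
From the 1:2 ratio, n(H2SO4) left over = 1/2 × 7.10 × 10^-3 = 3.55 × 10^-3 mol
n(H2SO4) consumed by analyte = 0.0511 − 3.55 × 10^-3 = 0.0476 mol
n(ZnO) = 0.0476 mol (1:1 ratio)
mass of ZnO = 0.0476 × 81.38 = 3.87 g
% ZnO = 3.87 / 4.45 × 100 = 87.0 %

87.0 %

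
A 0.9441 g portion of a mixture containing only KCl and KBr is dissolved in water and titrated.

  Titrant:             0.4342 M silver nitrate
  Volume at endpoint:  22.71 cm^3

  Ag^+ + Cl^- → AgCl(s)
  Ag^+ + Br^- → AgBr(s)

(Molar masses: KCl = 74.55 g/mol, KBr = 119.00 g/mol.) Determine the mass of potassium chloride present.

0.3846 g

n(AgNO3) = 0.02271 × 0.4342 = 9.861 × 10^-3 mol
Let x = n(KCl), y = n(KBr).
Titrant: 1x + 1y = 9.861 × 10^-3;  mass: 74.55x + 119.00y = 0.9441
Solving, x = 5.159 × 10^-3 mol, y = 4.702 × 10^-3 mol
mass of KCl = 5.159 × 10^-3 × 74.55 = 0.3846 g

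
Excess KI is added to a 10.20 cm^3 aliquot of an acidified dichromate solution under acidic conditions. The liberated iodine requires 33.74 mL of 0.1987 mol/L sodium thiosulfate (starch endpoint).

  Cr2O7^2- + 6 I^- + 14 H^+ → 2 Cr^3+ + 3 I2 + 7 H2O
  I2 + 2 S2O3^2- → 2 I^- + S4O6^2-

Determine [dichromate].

n(S2O3^2-) = 0.03374 × 0.1987 = 6.704 × 10^-3 mol
n(I2) = n(S2O3^2-)/2 = 3.352 × 10^-3 mol
From the 1:3 ratio, n(Cr2O7^2-) in the aliquot = 1/3 × 3.352 × 10^-3 = 1.117 × 10^-3 mol
[Cr2O7^2-] = 1.117 × 10^-3 / 0.01020 = 0.1095 mol/L

0.1095 mol/L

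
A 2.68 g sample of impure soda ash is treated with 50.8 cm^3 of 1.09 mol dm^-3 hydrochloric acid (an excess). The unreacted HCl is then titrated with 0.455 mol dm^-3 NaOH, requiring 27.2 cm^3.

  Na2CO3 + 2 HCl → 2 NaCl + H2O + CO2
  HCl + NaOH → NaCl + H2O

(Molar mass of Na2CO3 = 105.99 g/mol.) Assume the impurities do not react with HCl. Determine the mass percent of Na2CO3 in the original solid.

85.0 %

n(HCl) added = 0.0508 × 1.09 = 0.0554 mol
n(NaOH) used in back-titration = 0.0272 × 0.455 = 0.0124 mol
n(HCl) left over = 0.0124 mol (1:1 ratio)
n(HCl) consumed by analyte = 0.0554 − 0.0124 = 0.0430 mol
From the 1:2 ratio, n(Na2CO3) = 1/2 × 0.0430 = 0.0215 mol
mass of Na2CO3 = 0.0215 × 105.99 = 2.28 g
% Na2CO3 = 2.28 / 2.68 × 100 = 85.0 %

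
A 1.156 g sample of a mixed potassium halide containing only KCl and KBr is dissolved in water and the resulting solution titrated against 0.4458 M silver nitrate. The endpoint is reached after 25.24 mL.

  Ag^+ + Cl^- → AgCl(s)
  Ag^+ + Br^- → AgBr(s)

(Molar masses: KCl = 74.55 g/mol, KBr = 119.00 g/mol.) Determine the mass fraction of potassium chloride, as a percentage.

26.55 %

n(AgNO3) = 0.02524 × 0.4458 = 0.01125 mol
Let x = n(KCl), y = n(KBr).
Titrant: 1x + 1y = 0.01125;  mass: 74.55x + 119.00y = 1.156
Solving, x = 4.117 × 10^-3 mol, y = 7.135 × 10^-3 mol
mass of KCl = 4.117 × 10^-3 × 74.55 = 0.3069 g
% KCl = 0.3069 / 1.156 × 100 = 26.55 %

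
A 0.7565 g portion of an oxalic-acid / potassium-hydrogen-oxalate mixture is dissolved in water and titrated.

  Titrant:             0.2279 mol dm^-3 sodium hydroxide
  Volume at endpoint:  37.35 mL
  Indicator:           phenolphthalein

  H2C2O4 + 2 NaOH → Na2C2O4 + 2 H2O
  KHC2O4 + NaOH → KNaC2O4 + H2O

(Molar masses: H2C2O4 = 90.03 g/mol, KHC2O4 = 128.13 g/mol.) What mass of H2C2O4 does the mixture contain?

0.1810 g

n(NaOH) = 0.03735 × 0.2279 = 8.512 × 10^-3 mol
Let x = n(H2C2O4), y = n(KHC2O4).
Titrant: 2x + 1y = 8.512 × 10^-3;  mass: 90.03x + 128.13y = 0.7565
Solving, x = 2.010 × 10^-3 mol, y = 4.492 × 10^-3 mol
mass of H2C2O4 = 2.010 × 10^-3 × 90.03 = 0.1810 g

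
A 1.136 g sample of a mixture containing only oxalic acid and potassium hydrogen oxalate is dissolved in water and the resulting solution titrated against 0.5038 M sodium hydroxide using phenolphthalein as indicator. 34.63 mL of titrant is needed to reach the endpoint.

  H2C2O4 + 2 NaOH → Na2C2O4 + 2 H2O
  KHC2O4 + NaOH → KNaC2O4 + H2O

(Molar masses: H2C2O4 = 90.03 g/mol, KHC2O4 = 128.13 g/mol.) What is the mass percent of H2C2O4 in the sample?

52.42 %

n(NaOH) = 0.03463 × 0.5038 = 0.01745 mol
Let x = n(H2C2O4), y = n(KHC2O4).
Titrant: 2x + 1y = 0.01745;  mass: 90.03x + 128.13y = 1.136
Solving, x = 6.614 × 10^-3 mol, y = 4.219 × 10^-3 mol
mass of H2C2O4 = 6.614 × 10^-3 × 90.03 = 0.5955 g
% H2C2O4 = 0.5955 / 1.136 × 100 = 52.42 %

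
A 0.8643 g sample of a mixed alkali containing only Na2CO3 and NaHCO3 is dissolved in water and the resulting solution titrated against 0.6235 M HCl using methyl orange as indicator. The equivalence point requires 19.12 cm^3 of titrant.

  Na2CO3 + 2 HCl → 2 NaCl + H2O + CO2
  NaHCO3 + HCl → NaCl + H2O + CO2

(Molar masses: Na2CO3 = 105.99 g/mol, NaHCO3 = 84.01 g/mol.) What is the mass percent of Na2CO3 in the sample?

n(HCl) = 0.01912 × 0.6235 = 0.01192 mol
Let x = n(Na2CO3), y = n(NaHCO3).
Titrant: 2x + 1y = 0.01192;  mass: 105.99x + 84.01y = 0.8643
Solving, x = 2.212 × 10^-3 mol, y = 7.497 × 10^-3 mol
mass of Na2CO3 = 2.212 × 10^-3 × 105.99 = 0.2344 g
% Na2CO3 = 0.2344 / 0.8643 × 100 = 27.13 %

27.13 %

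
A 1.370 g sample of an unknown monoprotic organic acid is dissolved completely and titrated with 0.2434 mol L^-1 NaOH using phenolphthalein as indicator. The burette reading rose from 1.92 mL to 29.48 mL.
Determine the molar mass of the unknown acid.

204.2 g/mol

n(NaOH) = 0.02756 L × 0.2434 mol/L = 6.708 × 10^-3 mol
n(HA) = 6.708 × 10^-3 mol (1:1 ratio)
M = m / n = 1.370 g / 6.708 × 10^-3 mol = 204.2 g/mol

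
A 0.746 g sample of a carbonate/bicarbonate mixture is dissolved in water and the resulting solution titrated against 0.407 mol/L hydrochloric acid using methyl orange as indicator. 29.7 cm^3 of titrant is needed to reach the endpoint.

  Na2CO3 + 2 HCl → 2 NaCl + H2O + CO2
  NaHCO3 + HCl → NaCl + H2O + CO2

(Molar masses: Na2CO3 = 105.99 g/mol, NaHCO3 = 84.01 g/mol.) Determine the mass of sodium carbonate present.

0.460 g

n(HCl) = 0.0297 × 0.407 = 0.0121 mol
Let x = n(Na2CO3), y = n(NaHCO3).
Titrant: 2x + 1y = 0.0121;  mass: 105.99x + 84.01y = 0.746
Solving, x = 4.34 × 10^-3 mol, y = 3.40 × 10^-3 mol
mass of Na2CO3 = 4.34 × 10^-3 × 105.99 = 0.460 g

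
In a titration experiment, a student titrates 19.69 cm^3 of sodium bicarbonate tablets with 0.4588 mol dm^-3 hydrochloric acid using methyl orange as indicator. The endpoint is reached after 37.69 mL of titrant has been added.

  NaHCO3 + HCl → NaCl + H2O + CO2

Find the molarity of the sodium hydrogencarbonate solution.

n(HCl) = 0.03769 L × 0.4588 mol/L = 0.01729 mol
n(NaHCO3) = 0.01729 mol (1:1 mole ratio)
[NaHCO3] = 0.01729 mol / 0.01969 L = 0.8782 mol/L

0.8782 mol/L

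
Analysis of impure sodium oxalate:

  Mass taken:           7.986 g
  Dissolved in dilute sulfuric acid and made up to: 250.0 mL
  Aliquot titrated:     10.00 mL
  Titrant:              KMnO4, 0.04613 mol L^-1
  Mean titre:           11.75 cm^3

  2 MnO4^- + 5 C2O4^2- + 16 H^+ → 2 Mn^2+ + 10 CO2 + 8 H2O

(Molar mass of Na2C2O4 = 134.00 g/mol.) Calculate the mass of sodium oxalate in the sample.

n(KMnO4) per titration = 0.01175 × 0.04613 = 5.420 × 10^-4 mol
From the 5:2 ratio, n(Na2C2O4) in each aliquot = 5/2 × 5.420 × 10^-4 = 1.355 × 10^-3 mol
n(Na2C2O4) in the whole flask = 1.355 × 10^-3 × 250.0/10.00 = 0.03388 mol
mass of Na2C2O4 = 0.03388 × 134.00 = 4.539 g

4.539 g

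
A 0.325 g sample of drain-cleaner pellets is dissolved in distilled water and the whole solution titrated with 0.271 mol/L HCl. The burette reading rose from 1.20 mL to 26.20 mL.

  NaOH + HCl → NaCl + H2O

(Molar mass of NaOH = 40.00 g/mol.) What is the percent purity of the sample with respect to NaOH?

83.4 %

n(HCl) = 0.0250 L × 0.271 mol/L = 6.78 × 10^-3 mol
n(NaOH) = 6.78 × 10^-3 mol (1:1 ratio)
mass of NaOH = 6.78 × 10^-3 × 40.00 g/mol = 0.271 g
% NaOH = 0.271 / 0.325 × 100 = 83.4 %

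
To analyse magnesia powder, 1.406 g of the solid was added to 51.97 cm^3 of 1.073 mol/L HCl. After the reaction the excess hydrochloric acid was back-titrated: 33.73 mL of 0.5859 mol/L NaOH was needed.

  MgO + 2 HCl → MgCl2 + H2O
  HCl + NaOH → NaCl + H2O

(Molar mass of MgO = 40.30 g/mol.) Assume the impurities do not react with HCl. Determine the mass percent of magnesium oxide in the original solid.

51.60 %

n(HCl) added = 0.05197 × 1.073 = 0.05576 mol
n(NaOH) used in back-titration = 0.03373 × 0.5859 = 0.01976 mol
n(HCl) left over = 0.01976 mol (1:1 ratio)
n(HCl) consumed by analyte = 0.05576 − 0.01976 = 0.03600 mol
From the 1:2 ratio, n(MgO) = 1/2 × 0.03600 = 0.01800 mol
mass of MgO = 0.01800 × 40.30 = 0.7254 g
% MgO = 0.7254 / 1.406 × 100 = 51.60 %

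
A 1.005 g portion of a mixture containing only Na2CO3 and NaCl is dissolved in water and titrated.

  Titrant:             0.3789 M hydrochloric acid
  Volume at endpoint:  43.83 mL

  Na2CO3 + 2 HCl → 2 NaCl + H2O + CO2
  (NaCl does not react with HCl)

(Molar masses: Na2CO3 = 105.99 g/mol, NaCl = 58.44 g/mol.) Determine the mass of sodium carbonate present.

0.8801 g

n(HCl) = 0.04383 × 0.3789 = 0.01661 mol
Let x = n(Na2CO3), y = n(NaCl).
Titrant: 2x = 0.01661;  mass: 105.99x + 58.44y = 1.005
Solving, x = 8.304 × 10^-3 mol, y = 2.137 × 10^-3 mol
mass of Na2CO3 = 8.304 × 10^-3 × 105.99 = 0.8801 g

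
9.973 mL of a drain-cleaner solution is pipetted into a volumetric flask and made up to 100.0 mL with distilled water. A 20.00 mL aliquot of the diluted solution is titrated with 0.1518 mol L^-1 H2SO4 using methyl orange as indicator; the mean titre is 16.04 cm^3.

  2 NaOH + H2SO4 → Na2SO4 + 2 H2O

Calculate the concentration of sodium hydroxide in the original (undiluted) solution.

2.441 mol/L

n(H2SO4) = 0.01604 × 0.1518 = 2.435 × 10^-3 mol
From the 2:1 ratio, n(NaOH) in the aliquot = 2/1 × 2.435 × 10^-3 = 4.870 × 10^-3 mol
[NaOH]_dilute = 4.870 × 10^-3 / 0.02000 = 0.2435 mol/L
Dilution factor = 100.0 / 9.973 = 10.03
[NaOH]_stock = 0.2435 × 10.03 = 2.441 mol/L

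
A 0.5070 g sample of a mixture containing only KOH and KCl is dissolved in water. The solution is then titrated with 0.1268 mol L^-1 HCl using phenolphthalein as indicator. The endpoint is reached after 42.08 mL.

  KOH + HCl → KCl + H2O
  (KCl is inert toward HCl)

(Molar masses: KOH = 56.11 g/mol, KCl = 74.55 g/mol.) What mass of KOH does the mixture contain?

0.2994 g

n(HCl) = 0.04208 × 0.1268 = 5.336 × 10^-3 mol
Let x = n(KOH), y = n(KCl).
Titrant: 1x = 5.336 × 10^-3;  mass: 56.11x + 74.55y = 0.5070
Solving, x = 5.336 × 10^-3 mol, y = 2.785 × 10^-3 mol
mass of KOH = 5.336 × 10^-3 × 56.11 = 0.2994 g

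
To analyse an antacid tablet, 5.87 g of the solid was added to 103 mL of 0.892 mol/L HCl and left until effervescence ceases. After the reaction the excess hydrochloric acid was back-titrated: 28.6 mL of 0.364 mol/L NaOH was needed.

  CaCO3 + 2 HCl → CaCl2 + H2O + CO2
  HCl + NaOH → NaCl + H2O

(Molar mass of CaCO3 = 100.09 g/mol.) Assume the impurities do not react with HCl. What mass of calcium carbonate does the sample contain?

n(HCl) added = 0.103 × 0.892 = 0.0919 mol
n(NaOH) used in back-titration = 0.0286 × 0.364 = 0.0104 mol
n(HCl) left over = 0.0104 mol (1:1 ratio)
n(HCl) consumed by analyte = 0.0919 − 0.0104 = 0.0815 mol
From the 1:2 ratio, n(CaCO3) = 1/2 × 0.0815 = 0.0407 mol
mass of CaCO3 = 0.0407 × 100.09 = 4.08 g

4.08 g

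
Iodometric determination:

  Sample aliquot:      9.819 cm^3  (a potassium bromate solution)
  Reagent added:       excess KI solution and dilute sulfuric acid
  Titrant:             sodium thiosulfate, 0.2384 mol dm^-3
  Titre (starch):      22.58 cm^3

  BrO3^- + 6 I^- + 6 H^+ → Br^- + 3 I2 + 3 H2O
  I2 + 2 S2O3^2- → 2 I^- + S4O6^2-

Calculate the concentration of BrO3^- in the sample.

0.09137 mol/L

n(S2O3^2-) = 0.02258 × 0.2384 = 5.383 × 10^-3 mol
n(I2) = n(S2O3^2-)/2 = 2.692 × 10^-3 mol
From the 1:3 ratio, n(BrO3^-) in the aliquot = 1/3 × 2.692 × 10^-3 = 8.972 × 10^-4 mol
[BrO3^-] = 8.972 × 10^-4 / 0.009819 = 0.09137 mol/L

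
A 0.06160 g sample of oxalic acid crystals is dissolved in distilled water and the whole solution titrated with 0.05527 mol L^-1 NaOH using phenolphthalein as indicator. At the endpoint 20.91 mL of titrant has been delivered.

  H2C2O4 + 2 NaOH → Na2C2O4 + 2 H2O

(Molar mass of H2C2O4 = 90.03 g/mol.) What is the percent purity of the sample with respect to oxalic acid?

84.45 %

n(NaOH) = 0.02091 L × 0.05527 mol/L = 1.156 × 10^-3 mol
From the 1:2 ratio, n(H2C2O4) = 1/2 × 1.156 × 10^-3 = 5.778 × 10^-4 mol
mass of H2C2O4 = 5.778 × 10^-4 × 90.03 g/mol = 0.05202 g
% H2C2O4 = 0.05202 / 0.06160 × 100 = 84.45 %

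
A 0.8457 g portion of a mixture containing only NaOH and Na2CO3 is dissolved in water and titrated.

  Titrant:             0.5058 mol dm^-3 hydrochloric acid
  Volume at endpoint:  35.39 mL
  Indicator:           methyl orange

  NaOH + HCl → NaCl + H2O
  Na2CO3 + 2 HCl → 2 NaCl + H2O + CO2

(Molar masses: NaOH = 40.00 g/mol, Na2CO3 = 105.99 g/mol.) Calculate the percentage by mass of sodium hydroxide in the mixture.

37.46 %

n(HCl) = 0.03539 × 0.5058 = 0.01790 mol
Let x = n(NaOH), y = n(Na2CO3).
Titrant: 1x + 2y = 0.01790;  mass: 40.00x + 105.99y = 0.8457
Solving, x = 7.920 × 10^-3 mol, y = 4.990 × 10^-3 mol
mass of NaOH = 7.920 × 10^-3 × 40.00 = 0.3168 g
% NaOH = 0.3168 / 0.8457 × 100 = 37.46 %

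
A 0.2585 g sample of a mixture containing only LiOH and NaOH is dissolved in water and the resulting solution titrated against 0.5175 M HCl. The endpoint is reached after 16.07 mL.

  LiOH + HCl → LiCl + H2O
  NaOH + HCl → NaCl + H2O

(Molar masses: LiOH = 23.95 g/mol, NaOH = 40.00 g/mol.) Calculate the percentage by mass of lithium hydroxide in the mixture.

n(HCl) = 0.01607 × 0.5175 = 8.316 × 10^-3 mol
Let x = n(LiOH), y = n(NaOH).
Titrant: 1x + 1y = 8.316 × 10^-3;  mass: 23.95x + 40.00y = 0.2585
Solving, x = 4.620 × 10^-3 mol, y = 3.696 × 10^-3 mol
mass of LiOH = 4.620 × 10^-3 × 23.95 = 0.1106 g
% LiOH = 0.1106 / 0.2585 × 100 = 42.80 %

42.80 %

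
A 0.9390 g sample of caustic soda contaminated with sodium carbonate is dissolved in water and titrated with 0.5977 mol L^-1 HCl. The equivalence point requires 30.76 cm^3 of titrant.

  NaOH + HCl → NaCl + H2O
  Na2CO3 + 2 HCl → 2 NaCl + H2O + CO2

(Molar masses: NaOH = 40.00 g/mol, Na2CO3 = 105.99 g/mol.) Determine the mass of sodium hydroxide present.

n(HCl) = 0.03076 × 0.5977 = 0.01839 mol
Let x = n(NaOH), y = n(Na2CO3).
Titrant: 1x + 2y = 0.01839;  mass: 40.00x + 105.99y = 0.9390
Solving, x = 2.718 × 10^-3 mol, y = 7.833 × 10^-3 mol
mass of NaOH = 2.718 × 10^-3 × 40.00 = 0.1087 g

0.1087 g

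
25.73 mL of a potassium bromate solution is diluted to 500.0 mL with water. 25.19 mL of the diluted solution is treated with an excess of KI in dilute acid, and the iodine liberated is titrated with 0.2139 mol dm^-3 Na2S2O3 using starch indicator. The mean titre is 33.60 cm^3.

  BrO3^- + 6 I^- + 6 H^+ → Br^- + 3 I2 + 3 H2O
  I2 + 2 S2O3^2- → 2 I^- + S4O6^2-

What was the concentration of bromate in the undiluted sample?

n(S2O3^2-) = 0.03360 × 0.2139 = 7.187 × 10^-3 mol
n(I2) = n(S2O3^2-)/2 = 3.594 × 10^-3 mol
From the 1:3 ratio, n(BrO3^-) in the aliquot = 1/3 × 3.594 × 10^-3 = 1.198 × 10^-3 mol
[BrO3^-]_dilute = 1.198 × 10^-3 / 0.02519 = 0.04755 mol/L
[BrO3^-]_original = 0.04755 × 500.0/25.73 = 0.9241 mol/L

0.9241 mol/L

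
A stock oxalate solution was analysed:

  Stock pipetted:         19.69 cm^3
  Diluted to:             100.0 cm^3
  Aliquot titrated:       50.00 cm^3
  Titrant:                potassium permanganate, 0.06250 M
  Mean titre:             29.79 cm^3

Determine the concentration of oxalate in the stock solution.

2 MnO4^- + 5 C2O4^2- + 16 H^+ → 2 Mn^2+ + 10 CO2 + 8 H2O
n(KMnO4) = 0.02979 × 0.06250 = 1.862 × 10^-3 mol
From the 5:2 ratio, n(C2O4^2-) in the aliquot = 5/2 × 1.862 × 10^-3 = 4.655 × 10^-3 mol
[C2O4^2-]_dilute = 4.655 × 10^-3 / 0.05000 = 0.09309 mol/L
Dilution factor = 100.0 / 19.69 = 5.079
[C2O4^2-]_stock = 0.09309 × 5.079 = 0.4728 mol/L

0.4728 M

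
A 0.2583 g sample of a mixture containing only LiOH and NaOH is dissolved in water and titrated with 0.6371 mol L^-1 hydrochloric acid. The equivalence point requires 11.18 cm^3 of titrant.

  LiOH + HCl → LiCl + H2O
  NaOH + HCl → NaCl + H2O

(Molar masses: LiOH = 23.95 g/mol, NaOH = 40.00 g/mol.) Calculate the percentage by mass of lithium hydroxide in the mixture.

n(HCl) = 0.01118 × 0.6371 = 7.123 × 10^-3 mol
Let x = n(LiOH), y = n(NaOH).
Titrant: 1x + 1y = 7.123 × 10^-3;  mass: 23.95x + 40.00y = 0.2583
Solving, x = 1.658 × 10^-3 mol, y = 5.465 × 10^-3 mol
mass of LiOH = 1.658 × 10^-3 × 23.95 = 0.03971 g
% LiOH = 0.03971 / 0.2583 × 100 = 15.37 %

15.37 %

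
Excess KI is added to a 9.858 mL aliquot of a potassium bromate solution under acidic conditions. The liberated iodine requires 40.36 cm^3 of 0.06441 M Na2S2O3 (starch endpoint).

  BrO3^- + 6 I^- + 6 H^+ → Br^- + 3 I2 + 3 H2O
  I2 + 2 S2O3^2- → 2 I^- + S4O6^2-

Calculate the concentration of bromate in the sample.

n(S2O3^2-) = 0.04036 × 0.06441 = 2.600 × 10^-3 mol
n(I2) = n(S2O3^2-)/2 = 1.300 × 10^-3 mol
From the 1:3 ratio, n(BrO3^-) in the aliquot = 1/3 × 1.300 × 10^-3 = 4.333 × 10^-4 mol
[BrO3^-] = 4.333 × 10^-4 / 0.009858 = 0.04395 mol/L

0.04395 M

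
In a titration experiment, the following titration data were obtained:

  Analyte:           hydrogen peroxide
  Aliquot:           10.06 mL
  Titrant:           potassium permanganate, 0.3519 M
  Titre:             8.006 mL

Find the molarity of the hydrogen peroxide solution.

2 MnO4^- + 5 H2O2 + 6 H^+ → 2 Mn^2+ + 5 O2 + 8 H2O
n(KMnO4) = 0.008006 L × 0.3519 mol/L = 2.817 × 10^-3 mol
From the 5:2 mole ratio, n(H2O2) = 5/2 × 2.817 × 10^-3 = 7.043 × 10^-3 mol
[H2O2] = 7.043 × 10^-3 mol / 0.01006 L = 0.7001 mol/L

0.7001 M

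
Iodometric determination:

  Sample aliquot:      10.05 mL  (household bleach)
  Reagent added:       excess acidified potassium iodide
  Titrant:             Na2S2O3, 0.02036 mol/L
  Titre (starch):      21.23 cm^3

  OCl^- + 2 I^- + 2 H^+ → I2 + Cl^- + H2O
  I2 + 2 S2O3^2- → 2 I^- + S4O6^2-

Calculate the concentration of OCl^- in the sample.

0.02150 mol/L

n(S2O3^2-) = 0.02123 × 0.02036 = 4.322 × 10^-4 mol
n(I2) = n(S2O3^2-)/2 = 2.161 × 10^-4 mol
n(OCl^-) in the aliquot = 2.161 × 10^-4 mol (1:1 ratio)
[OCl^-] = 2.161 × 10^-4 / 0.01005 = 0.02150 mol/L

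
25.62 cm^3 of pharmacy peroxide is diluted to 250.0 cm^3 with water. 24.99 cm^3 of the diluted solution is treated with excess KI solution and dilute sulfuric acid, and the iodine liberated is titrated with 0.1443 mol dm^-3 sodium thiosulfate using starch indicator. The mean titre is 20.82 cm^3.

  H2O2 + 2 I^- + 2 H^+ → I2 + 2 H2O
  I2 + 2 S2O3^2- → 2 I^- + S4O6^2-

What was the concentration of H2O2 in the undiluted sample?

n(S2O3^2-) = 0.02082 × 0.1443 = 3.004 × 10^-3 mol
n(I2) = n(S2O3^2-)/2 = 1.502 × 10^-3 mol
n(H2O2) in the aliquot = 1.502 × 10^-3 mol (1:1 ratio)
[H2O2]_dilute = 1.502 × 10^-3 / 0.02499 = 0.06011 mol/L
[H2O2]_original = 0.06011 × 250.0/25.62 = 0.5866 mol/L

0.5866 mol/L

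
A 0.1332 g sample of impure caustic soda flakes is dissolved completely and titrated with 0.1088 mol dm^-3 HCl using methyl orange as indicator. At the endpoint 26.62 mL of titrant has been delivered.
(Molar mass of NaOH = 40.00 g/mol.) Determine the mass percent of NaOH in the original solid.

NaOH + HCl → NaCl + H2O
n(HCl) = 0.02662 L × 0.1088 mol/L = 2.896 × 10^-3 mol
n(NaOH) = 2.896 × 10^-3 mol (1:1 ratio)
mass of NaOH = 2.896 × 10^-3 × 40.00 g/mol = 0.1159 g
% NaOH = 0.1159 / 0.1332 × 100 = 86.97 %

86.97 %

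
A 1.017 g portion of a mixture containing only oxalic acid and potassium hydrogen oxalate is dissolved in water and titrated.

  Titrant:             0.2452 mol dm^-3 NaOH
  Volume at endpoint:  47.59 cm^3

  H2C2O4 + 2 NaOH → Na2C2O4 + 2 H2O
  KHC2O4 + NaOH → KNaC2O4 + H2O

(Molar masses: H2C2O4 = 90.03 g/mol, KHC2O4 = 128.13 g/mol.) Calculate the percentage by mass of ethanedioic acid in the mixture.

25.46 %

n(NaOH) = 0.04759 × 0.2452 = 0.01167 mol
Let x = n(H2C2O4), y = n(KHC2O4).
Titrant: 2x + 1y = 0.01167;  mass: 90.03x + 128.13y = 1.017
Solving, x = 2.876 × 10^-3 mol, y = 5.916 × 10^-3 mol
mass of H2C2O4 = 2.876 × 10^-3 × 90.03 = 0.2590 g
% H2C2O4 = 0.2590 / 1.017 × 100 = 25.46 %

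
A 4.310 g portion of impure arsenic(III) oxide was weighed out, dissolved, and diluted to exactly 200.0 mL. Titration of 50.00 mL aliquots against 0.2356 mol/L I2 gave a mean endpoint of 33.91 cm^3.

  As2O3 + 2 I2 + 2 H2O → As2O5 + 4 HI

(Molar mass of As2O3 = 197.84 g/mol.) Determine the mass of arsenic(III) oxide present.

3.161 g

n(I2) per titration = 0.03391 × 0.2356 = 7.989 × 10^-3 mol
From the 1:2 ratio, n(As2O3) in each aliquot = 1/2 × 7.989 × 10^-3 = 3.995 × 10^-3 mol
n(As2O3) in the whole flask = 3.995 × 10^-3 × 200.0/50.00 = 0.01598 mol
mass of As2O3 = 0.01598 × 197.84 = 3.161 g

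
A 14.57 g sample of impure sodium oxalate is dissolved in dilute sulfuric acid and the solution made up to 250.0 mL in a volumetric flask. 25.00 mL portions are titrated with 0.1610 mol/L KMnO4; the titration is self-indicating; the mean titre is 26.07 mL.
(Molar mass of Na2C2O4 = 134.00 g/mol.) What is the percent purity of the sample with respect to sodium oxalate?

2 MnO4^- + 5 C2O4^2- + 16 H^+ → 2 Mn^2+ + 10 CO2 + 8 H2O
n(KMnO4) per titration = 0.02607 × 0.1610 = 4.197 × 10^-3 mol
From the 5:2 ratio, n(Na2C2O4) in each aliquot = 5/2 × 4.197 × 10^-3 = 0.01049 mol
n(Na2C2O4) in the whole flask = 0.01049 × 250.0/25.00 = 0.1049 mol
mass of Na2C2O4 = 0.1049 × 134.00 = 14.06 g
% Na2C2O4 = 14.06 / 14.57 × 100 = 96.51 %

96.51 %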